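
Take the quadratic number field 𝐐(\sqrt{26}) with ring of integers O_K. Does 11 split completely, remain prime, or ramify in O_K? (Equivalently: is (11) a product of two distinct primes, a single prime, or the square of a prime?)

26 mod 4 = 2, hence disc K = 4·26 = 104 and O_K = ℤ[√26].
Since gcd(11, 104) = 1 the prime 11 does not ramify.
Legendre symbol by Euler's criterion: (26/11) ≡ 26^5 ≡ 1 (mod 11), i.e. (26/11) = 1.
Legendre symbol 1 ⇒ 11 is split.

p splits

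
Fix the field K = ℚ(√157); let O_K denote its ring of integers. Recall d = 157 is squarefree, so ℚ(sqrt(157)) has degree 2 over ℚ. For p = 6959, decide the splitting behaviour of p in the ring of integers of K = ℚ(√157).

157 mod 4 = 1, hence disc K = 157 and O_K = ℤ[(1+√157)/2].
6959 ∤ 157, so 6959 is unramified.
Legendre symbol by Euler's criterion: (157/6959) ≡ 157^3479 ≡ 1 (mod 6959), i.e. (157/6959) = 1.
Legendre symbol 1 ⇒ 6959 is split.

split — (6959) = 𝔭₁𝔭₂ with 𝔭₁ ≠ 𝔭₂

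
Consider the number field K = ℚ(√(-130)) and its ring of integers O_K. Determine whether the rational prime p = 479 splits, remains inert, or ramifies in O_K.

d = -130 ≡ 2 (mod 4), so O_K = ℤ[√-130] and disc(K) = 4d = -520.
Since gcd(479, -520) = 1 the prime 479 does not ramify.
(-130/479) = 349^239 mod 479 = 1, giving Legendre symbol 1.
(-130/479) = 1, so 479 splits.

479 splits in O_K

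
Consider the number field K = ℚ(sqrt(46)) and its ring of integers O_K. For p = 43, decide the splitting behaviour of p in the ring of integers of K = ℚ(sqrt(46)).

Since 46 ≢ 1 mod 4, the ring of integers is ℤ[√46] with discriminant 4·46 = 184.
disc(K) = 184 is not divisible by 43; 43 is unramified.
Legendre symbol by Euler's criterion: (46/43) ≡ 46^21 ≡ 42 (mod 43), i.e. (46/43) = -1.
(46/43) = -1, so 43 is inert.

inert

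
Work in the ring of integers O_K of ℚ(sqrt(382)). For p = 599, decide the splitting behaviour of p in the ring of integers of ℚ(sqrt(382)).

Since 382 ≢ 1 mod 4, the ring of integers is ℤ[√382] with discriminant 4·382 = 1528.
599 ∤ 1528, so 599 is unramified.
Legendre symbol by Euler's criterion: (382/599) ≡ 382^299 ≡ 598 (mod 599), i.e. (382/599) = -1.
d is a non-residue mod p, hence 599 remains inert in O_K.

599 remains inert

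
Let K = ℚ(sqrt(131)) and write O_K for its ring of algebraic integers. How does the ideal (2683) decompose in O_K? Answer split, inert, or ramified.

Since 131 ≢ 1 mod 4, the ring of integers is ℤ[√131] with discriminant 4·131 = 524.
disc(K) = 524 is not divisible by 2683; 2683 is unramified.
Legendre symbol by Euler's criterion: (131/2683) ≡ 131^1341 ≡ 2682 (mod 2683), i.e. (131/2683) = -1.
Legendre symbol -1 ⇒ 2683 is inert.

p is inert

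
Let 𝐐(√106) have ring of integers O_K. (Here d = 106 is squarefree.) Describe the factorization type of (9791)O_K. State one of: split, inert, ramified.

Since 106 ≢ 1 mod 4, the ring of integers is ℤ[√106] with discriminant 4·106 = 424.
9791 ∤ 424, so 9791 is unramified.
Legendre symbol by Euler's criterion: (106/9791) ≡ 106^4895 ≡ 9790 (mod 9791), i.e. (106/9791) = -1.
(106/9791) = -1, so 9791 is inert.

9791 remains inert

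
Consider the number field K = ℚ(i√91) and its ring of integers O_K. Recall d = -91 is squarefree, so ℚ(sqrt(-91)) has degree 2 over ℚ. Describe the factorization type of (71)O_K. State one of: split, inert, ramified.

inert — (71) stays prime in O_K

Since -91 ≡ 1 mod 4, the ring of integers is ℤ[(1+√-91)/2] with discriminant -91.
71 ∤ -91, so 71 is unramified.
Euler's criterion: (-91)^35 mod 71 = 70. Thus (-91|71) = -1.
Legendre symbol -1 ⇒ 71 is inert.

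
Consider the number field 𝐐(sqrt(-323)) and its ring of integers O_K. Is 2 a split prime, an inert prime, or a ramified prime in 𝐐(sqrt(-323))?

Since -323 ≡ 1 mod 4, the ring of integers is ℤ[(1+√-323)/2] with discriminant -323.
Since gcd(2, -323) = 1 the prime 2 does not ramify.
Checking d mod 8: -323 ≡ 5. Hence 2 is inert in O_K.

inert — (2) stays prime in O_K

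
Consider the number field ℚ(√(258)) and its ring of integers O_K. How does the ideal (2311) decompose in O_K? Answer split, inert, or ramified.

Since 258 ≢ 1 mod 4, the ring of integers is ℤ[√258] with discriminant 4·258 = 1032.
2311 ∤ 1032, so 2311 is unramified.
(258/2311) = 258^1155 mod 2311 = 2310, giving Legendre symbol -1.
Legendre symbol -1 ⇒ 2311 is inert.

2311 remains inert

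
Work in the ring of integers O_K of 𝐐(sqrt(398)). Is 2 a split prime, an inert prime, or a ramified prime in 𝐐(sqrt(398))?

ramified

d = 398 ≡ 2 (mod 4), so O_K = ℤ[√398] and disc(K) = 4d = 1592.
disc(K) = 1592 = 2·796, so p = 2 is ramified.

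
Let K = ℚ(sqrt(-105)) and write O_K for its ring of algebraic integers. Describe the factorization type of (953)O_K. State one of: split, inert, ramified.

Since -105 ≢ 1 mod 4, the ring of integers is ℤ[√-105] with discriminant 4·(-105) = -420.
disc(K) = -420 is not divisible by 953; 953 is unramified.
(-105/953) = 848^476 mod 953 = 1, giving Legendre symbol 1.
d is a quadratic residue mod p, hence 953 splits in O_K.

p splits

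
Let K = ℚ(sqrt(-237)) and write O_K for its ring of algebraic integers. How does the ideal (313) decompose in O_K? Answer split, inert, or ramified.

splits completely

Since -237 ≢ 1 mod 4, the ring of integers is ℤ[√-237] with discriminant 4·(-237) = -948.
Since gcd(313, -948) = 1 the prime 313 does not ramify.
Legendre symbol by Euler's criterion: (-237/313) ≡ (-237)^156 ≡ 1 (mod 313), i.e. (-237/313) = 1.
Legendre symbol 1 ⇒ 313 is split.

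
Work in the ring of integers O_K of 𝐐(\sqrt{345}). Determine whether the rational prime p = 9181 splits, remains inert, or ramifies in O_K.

345 mod 4 = 1, hence disc K = 345 and O_K = ℤ[(1+√345)/2].
Since gcd(9181, 345) = 1 the prime 9181 does not ramify.
Legendre symbol by Euler's criterion: (345/9181) ≡ 345^4590 ≡ 1 (mod 9181), i.e. (345/9181) = 1.
d is a quadratic residue mod p, hence 9181 splits in O_K.

splits completely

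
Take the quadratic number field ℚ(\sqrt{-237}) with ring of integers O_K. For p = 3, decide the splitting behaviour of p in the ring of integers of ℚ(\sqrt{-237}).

ramified

-237 mod 4 = 3, hence disc K = 4·(-237) = -948 and O_K = ℤ[√-237].
disc(K) = -948 = 3·(-316), so p = 3 is ramified.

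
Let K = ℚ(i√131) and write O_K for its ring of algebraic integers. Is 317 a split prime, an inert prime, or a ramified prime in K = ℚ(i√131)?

-131 mod 4 = 1, hence disc K = -131 and O_K = ℤ[(1+√-131)/2].
Since gcd(317, -131) = 1 the prime 317 does not ramify.
Legendre symbol by Euler's criterion: (-131/317) ≡ (-131)^158 ≡ 1 (mod 317), i.e. (-131/317) = 1.
(-131/317) = 1, so 317 splits.

splits completely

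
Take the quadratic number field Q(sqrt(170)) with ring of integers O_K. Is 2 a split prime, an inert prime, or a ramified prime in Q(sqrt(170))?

Since 170 ≢ 1 mod 4, the ring of integers is ℤ[√170] with discriminant 4·170 = 680.
Ramification test: 2 | 680. The prime 2 ramifies in K.

2 is ramified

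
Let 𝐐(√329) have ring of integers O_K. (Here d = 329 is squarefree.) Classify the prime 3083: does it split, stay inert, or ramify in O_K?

d = 329 ≡ 1 (mod 4), so O_K = ℤ[(1+√329)/2] and disc(K) = d = 329.
disc(K) = 329 is not divisible by 3083; 3083 is unramified.
Euler's criterion: 329^1541 mod 3083 = 3082. Thus (329|3083) = -1.
(329/3083) = -1, so 3083 is inert.

3083 remains inert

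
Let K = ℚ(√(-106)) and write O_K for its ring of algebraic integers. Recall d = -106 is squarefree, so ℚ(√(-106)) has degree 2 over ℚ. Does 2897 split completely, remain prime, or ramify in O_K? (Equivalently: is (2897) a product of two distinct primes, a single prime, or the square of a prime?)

2897 remains inert

Since -106 ≢ 1 mod 4, the ring of integers is ℤ[√-106] with discriminant 4·(-106) = -424.
Since gcd(2897, -424) = 1 the prime 2897 does not ramify.
(-106/2897) = 2791^1448 mod 2897 = 2896, giving Legendre symbol -1.
Legendre symbol -1 ⇒ 2897 is inert.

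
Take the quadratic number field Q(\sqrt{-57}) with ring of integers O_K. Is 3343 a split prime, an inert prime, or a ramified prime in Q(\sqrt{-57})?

d = -57 ≡ 3 (mod 4), so O_K = ℤ[√-57] and disc(K) = 4d = -228.
3343 ∤ -228, so 3343 is unramified.
(-57/3343) = 3286^1671 mod 3343 = 1, giving Legendre symbol 1.
(-57/3343) = 1, so 3343 splits.

split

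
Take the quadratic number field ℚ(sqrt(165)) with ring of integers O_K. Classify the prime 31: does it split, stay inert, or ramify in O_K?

split

165 mod 4 = 1, hence disc K = 165 and O_K = ℤ[(1+√165)/2].
Since gcd(31, 165) = 1 the prime 31 does not ramify.
(165/31) = 10^15 mod 31 = 1, giving Legendre symbol 1.
(165/31) = 1, so 31 splits.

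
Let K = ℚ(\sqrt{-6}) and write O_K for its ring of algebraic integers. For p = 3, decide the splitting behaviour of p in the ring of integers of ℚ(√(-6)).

d = -6 ≡ 2 (mod 4), so O_K = ℤ[√-6] and disc(K) = 4d = -24.
Ramification test: 3 | -24. The prime 3 ramifies in K.

ramifies in O_K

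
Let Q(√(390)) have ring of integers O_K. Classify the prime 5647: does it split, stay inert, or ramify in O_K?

Since 390 ≢ 1 mod 4, the ring of integers is ℤ[√390] with discriminant 4·390 = 1560.
Since gcd(5647, 1560) = 1 the prime 5647 does not ramify.
Euler's criterion: 390^2823 mod 5647 = 5646. Thus (390|5647) = -1.
d is a non-residue mod p, hence 5647 remains inert in O_K.

p is inert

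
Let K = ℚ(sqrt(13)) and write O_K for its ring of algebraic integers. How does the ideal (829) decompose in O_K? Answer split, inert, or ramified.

splits completely

Since 13 ≡ 1 mod 4, the ring of integers is ℤ[(1+√13)/2] with discriminant 13.
disc(K) = 13 is not divisible by 829; 829 is unramified.
Compute (13/829) via Euler: 13^((829-1)/2) mod 829 = 1, so (13/829) = 1.
(13/829) = 1, so 829 splits.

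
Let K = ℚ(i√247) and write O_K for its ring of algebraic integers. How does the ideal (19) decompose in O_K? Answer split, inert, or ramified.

ramifies in O_K

d = -247 ≡ 1 (mod 4), so O_K = ℤ[(1+√-247)/2] and disc(K) = d = -247.
disc(K) = -247 = 19·(-13), so p = 19 is ramified.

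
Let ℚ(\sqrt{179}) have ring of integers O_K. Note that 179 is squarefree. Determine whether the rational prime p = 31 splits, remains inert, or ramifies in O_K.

d = 179 ≡ 3 (mod 4), so O_K = ℤ[√179] and disc(K) = 4d = 716.
31 ∤ 716, so 31 is unramified.
Compute (179/31) via Euler: 24^((31-1)/2) mod 31 = 30, so (179/31) = -1.
Legendre symbol -1 ⇒ 31 is inert.

inert — (31) stays prime in O_K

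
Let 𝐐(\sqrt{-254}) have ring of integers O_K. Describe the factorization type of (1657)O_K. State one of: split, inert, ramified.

d = -254 ≡ 2 (mod 4), so O_K = ℤ[√-254] and disc(K) = 4d = -1016.
Since gcd(1657, -1016) = 1 the prime 1657 does not ramify.
Euler's criterion: (-254)^828 mod 1657 = 1656. Thus (-254|1657) = -1.
Legendre symbol -1 ⇒ 1657 is inert.

inert — (1657) stays prime in O_K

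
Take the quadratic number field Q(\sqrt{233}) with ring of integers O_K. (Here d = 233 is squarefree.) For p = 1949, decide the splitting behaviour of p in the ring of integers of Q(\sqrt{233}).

p splits

Since 233 ≡ 1 mod 4, the ring of integers is ℤ[(1+√233)/2] with discriminant 233.
1949 ∤ 233, so 1949 is unramified.
(233/1949) = 233^974 mod 1949 = 1, giving Legendre symbol 1.
d is a quadratic residue mod p, hence 1949 splits in O_K.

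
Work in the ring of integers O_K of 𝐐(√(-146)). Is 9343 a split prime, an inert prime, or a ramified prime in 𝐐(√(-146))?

inert — (9343) stays prime in O_K

d = -146 ≡ 2 (mod 4), so O_K = ℤ[√-146] and disc(K) = 4d = -584.
Since gcd(9343, -584) = 1 the prime 9343 does not ramify.
Euler's criterion: (-146)^4671 mod 9343 = 9342. Thus (-146|9343) = -1.
Legendre symbol -1 ⇒ 9343 is inert.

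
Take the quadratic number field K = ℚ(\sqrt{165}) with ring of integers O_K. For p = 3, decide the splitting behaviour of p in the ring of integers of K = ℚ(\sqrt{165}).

ramifies in O_K

Since 165 ≡ 1 mod 4, the ring of integers is ℤ[(1+√165)/2] with discriminant 165.
disc(K) = 165 = 3·55, so p = 3 is ramified.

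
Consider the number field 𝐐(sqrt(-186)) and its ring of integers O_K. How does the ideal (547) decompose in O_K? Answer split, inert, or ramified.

Since -186 ≢ 1 mod 4, the ring of integers is ℤ[√-186] with discriminant 4·(-186) = -744.
Since gcd(547, -744) = 1 the prime 547 does not ramify.
Compute (-186/547) via Euler: 361^((547-1)/2) mod 547 = 1, so (-186/547) = 1.
Legendre symbol 1 ⇒ 547 is split.

split — (547) = 𝔭₁𝔭₂ with 𝔭₁ ≠ 𝔭₂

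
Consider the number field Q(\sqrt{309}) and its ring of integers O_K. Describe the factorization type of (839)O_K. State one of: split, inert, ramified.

p is inert

309 mod 4 = 1, hence disc K = 309 and O_K = ℤ[(1+√309)/2].
839 ∤ 309, so 839 is unramified.
Legendre symbol by Euler's criterion: (309/839) ≡ 309^419 ≡ 838 (mod 839), i.e. (309/839) = -1.
d is a non-residue mod p, hence 839 remains inert in O_K.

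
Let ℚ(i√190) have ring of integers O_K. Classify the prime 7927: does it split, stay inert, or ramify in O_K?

inert

Since -190 ≢ 1 mod 4, the ring of integers is ℤ[√-190] with discriminant 4·(-190) = -760.
disc(K) = -760 is not divisible by 7927; 7927 is unramified.
(-190/7927) = 7737^3963 mod 7927 = 7926, giving Legendre symbol -1.
(-190/7927) = -1, so 7927 is inert.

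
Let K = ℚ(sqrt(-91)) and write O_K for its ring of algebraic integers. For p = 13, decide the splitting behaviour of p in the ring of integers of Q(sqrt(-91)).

ramified

-91 mod 4 = 1, hence disc K = -91 and O_K = ℤ[(1+√-91)/2].
disc(K) = -91 = 13·(-7), so p = 13 is ramified.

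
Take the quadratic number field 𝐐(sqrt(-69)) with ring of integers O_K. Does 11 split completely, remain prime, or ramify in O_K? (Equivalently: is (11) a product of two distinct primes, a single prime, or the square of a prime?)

remains prime (inert)

Since -69 ≢ 1 mod 4, the ring of integers is ℤ[√-69] with discriminant 4·(-69) = -276.
Since gcd(11, -276) = 1 the prime 11 does not ramify.
Compute (-69/11) via Euler: 8^((11-1)/2) mod 11 = 10, so (-69/11) = -1.
(-69/11) = -1, so 11 is inert.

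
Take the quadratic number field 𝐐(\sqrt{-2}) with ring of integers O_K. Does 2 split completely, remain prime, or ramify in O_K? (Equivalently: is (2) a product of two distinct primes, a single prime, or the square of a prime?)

2 is ramified

Since -2 ≢ 1 mod 4, the ring of integers is ℤ[√-2] with discriminant 4·(-2) = -8.
2 divides disc(K) = -8, so 2 ramifies.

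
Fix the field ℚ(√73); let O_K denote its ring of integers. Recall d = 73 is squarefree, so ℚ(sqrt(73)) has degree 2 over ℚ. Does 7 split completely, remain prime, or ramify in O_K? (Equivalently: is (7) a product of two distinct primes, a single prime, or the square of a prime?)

Since 73 ≡ 1 mod 4, the ring of integers is ℤ[(1+√73)/2] with discriminant 73.
Since gcd(7, 73) = 1 the prime 7 does not ramify.
Legendre symbol by Euler's criterion: (73/7) ≡ 73^3 ≡ 6 (mod 7), i.e. (73/7) = -1.
(73/7) = -1, so 7 is inert.

7 remains inert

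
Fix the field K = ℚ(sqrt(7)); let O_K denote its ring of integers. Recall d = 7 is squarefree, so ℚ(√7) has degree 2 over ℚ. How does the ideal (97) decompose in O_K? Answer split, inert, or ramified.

97 remains inert

d = 7 ≡ 3 (mod 4), so O_K = ℤ[√7] and disc(K) = 4d = 28.
disc(K) = 28 is not divisible by 97; 97 is unramified.
(7/97) = 7^48 mod 97 = 96, giving Legendre symbol -1.
d is a non-residue mod p, hence 97 remains inert in O_K.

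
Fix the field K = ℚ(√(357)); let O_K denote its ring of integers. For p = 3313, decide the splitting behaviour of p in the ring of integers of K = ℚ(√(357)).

357 mod 4 = 1, hence disc K = 357 and O_K = ℤ[(1+√357)/2].
Since gcd(3313, 357) = 1 the prime 3313 does not ramify.
(357/3313) = 357^1656 mod 3313 = 1, giving Legendre symbol 1.
(357/3313) = 1, so 3313 splits.

split — (3313) = 𝔭₁𝔭₂ with 𝔭₁ ≠ 𝔭₂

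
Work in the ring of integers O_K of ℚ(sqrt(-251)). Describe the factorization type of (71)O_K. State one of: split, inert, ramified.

inert — (71) stays prime in O_K

Since -251 ≡ 1 mod 4, the ring of integers is ℤ[(1+√-251)/2] with discriminant -251.
71 ∤ -251, so 71 is unramified.
(-251/71) = 33^35 mod 71 = 70, giving Legendre symbol -1.
d is a non-residue mod p, hence 71 remains inert in O_K.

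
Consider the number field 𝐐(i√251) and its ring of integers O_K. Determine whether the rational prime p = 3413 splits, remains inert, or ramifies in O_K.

p is inert

Since -251 ≡ 1 mod 4, the ring of integers is ℤ[(1+√-251)/2] with discriminant -251.
disc(K) = -251 is not divisible by 3413; 3413 is unramified.
(-251/3413) = 3162^1706 mod 3413 = 3412, giving Legendre symbol -1.
(-251/3413) = -1, so 3413 is inert.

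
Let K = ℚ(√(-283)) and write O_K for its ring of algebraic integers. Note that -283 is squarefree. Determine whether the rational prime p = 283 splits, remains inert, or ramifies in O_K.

ramified — (283) = 𝔭²

-283 mod 4 = 1, hence disc K = -283 and O_K = ℤ[(1+√-283)/2].
Ramification test: 283 | -283. The prime 283 ramifies in K.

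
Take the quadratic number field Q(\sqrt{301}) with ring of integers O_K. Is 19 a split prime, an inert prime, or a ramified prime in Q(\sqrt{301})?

splits completely

d = 301 ≡ 1 (mod 4), so O_K = ℤ[(1+√301)/2] and disc(K) = d = 301.
Since gcd(19, 301) = 1 the prime 19 does not ramify.
(301/19) = 16^9 mod 19 = 1, giving Legendre symbol 1.
(301/19) = 1, so 19 splits.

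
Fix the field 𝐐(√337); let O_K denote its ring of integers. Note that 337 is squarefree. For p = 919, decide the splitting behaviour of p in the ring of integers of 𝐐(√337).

Since 337 ≡ 1 mod 4, the ring of integers is ℤ[(1+√337)/2] with discriminant 337.
919 ∤ 337, so 919 is unramified.
Compute (337/919) via Euler: 337^((919-1)/2) mod 919 = 918, so (337/919) = -1.
Legendre symbol -1 ⇒ 919 is inert.

p is inert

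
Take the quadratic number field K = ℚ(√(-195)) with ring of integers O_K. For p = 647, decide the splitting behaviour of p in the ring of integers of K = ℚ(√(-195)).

-195 mod 4 = 1, hence disc K = -195 and O_K = ℤ[(1+√-195)/2].
disc(K) = -195 is not divisible by 647; 647 is unramified.
(-195/647) = 452^323 mod 647 = 1, giving Legendre symbol 1.
(-195/647) = 1, so 647 splits.

splits completely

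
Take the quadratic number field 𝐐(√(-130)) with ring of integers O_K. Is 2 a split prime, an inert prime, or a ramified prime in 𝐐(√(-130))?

ramifies in O_K

d = -130 ≡ 2 (mod 4), so O_K = ℤ[√-130] and disc(K) = 4d = -520.
disc(K) = -520 = 2·(-260), so p = 2 is ramified.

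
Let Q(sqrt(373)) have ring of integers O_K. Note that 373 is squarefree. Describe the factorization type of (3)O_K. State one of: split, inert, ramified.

3 splits in O_K

373 mod 4 = 1, hence disc K = 373 and O_K = ℤ[(1+√373)/2].
Since gcd(3, 373) = 1 the prime 3 does not ramify.
Compute (373/3) via Euler: 1^((3-1)/2) mod 3 = 1, so (373/3) = 1.
(373/3) = 1, so 3 splits.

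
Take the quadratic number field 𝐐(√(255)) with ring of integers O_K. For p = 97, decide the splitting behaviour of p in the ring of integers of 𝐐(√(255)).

split

255 mod 4 = 3, hence disc K = 4·255 = 1020 and O_K = ℤ[√255].
disc(K) = 1020 is not divisible by 97; 97 is unramified.
Euler's criterion: 255^48 mod 97 = 1. Thus (255|97) = 1.
Legendre symbol 1 ⇒ 97 is split.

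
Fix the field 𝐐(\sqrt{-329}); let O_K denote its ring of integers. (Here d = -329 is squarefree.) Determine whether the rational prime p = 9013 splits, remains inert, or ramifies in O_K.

9013 splits in O_K

d = -329 ≡ 3 (mod 4), so O_K = ℤ[√-329] and disc(K) = 4d = -1316.
9013 ∤ -1316, so 9013 is unramified.
Legendre symbol by Euler's criterion: (-329/9013) ≡ (-329)^4506 ≡ 1 (mod 9013), i.e. (-329/9013) = 1.
Legendre symbol 1 ⇒ 9013 is split.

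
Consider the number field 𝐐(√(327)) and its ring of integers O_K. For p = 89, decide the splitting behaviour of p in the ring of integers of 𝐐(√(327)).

inert — (89) stays prime in O_K

327 mod 4 = 3, hence disc K = 4·327 = 1308 and O_K = ℤ[√327].
disc(K) = 1308 is not divisible by 89; 89 is unramified.
Legendre symbol by Euler's criterion: (327/89) ≡ 327^44 ≡ 88 (mod 89), i.e. (327/89) = -1.
Legendre symbol -1 ⇒ 89 is inert.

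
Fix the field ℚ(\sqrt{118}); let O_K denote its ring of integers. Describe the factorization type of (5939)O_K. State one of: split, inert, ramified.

5939 remains inert

118 mod 4 = 2, hence disc K = 4·118 = 472 and O_K = ℤ[√118].
5939 ∤ 472, so 5939 is unramified.
Legendre symbol by Euler's criterion: (118/5939) ≡ 118^2969 ≡ 5938 (mod 5939), i.e. (118/5939) = -1.
Legendre symbol -1 ⇒ 5939 is inert.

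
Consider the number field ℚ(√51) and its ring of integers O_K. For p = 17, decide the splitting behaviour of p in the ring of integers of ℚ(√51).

ramified

Since 51 ≢ 1 mod 4, the ring of integers is ℤ[√51] with discriminant 4·51 = 204.
Ramification test: 17 | 204. The prime 17 ramifies in K.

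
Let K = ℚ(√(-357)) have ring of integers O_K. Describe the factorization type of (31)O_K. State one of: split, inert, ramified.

p is inert

-357 mod 4 = 3, hence disc K = 4·(-357) = -1428 and O_K = ℤ[√-357].
31 ∤ -1428, so 31 is unramified.
(-357/31) = 15^15 mod 31 = 30, giving Legendre symbol -1.
Legendre symbol -1 ⇒ 31 is inert.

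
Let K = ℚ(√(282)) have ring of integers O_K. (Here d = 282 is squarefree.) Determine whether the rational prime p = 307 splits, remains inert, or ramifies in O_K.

282 mod 4 = 2, hence disc K = 4·282 = 1128 and O_K = ℤ[√282].
307 ∤ 1128, so 307 is unramified.
Compute (282/307) via Euler: 282^((307-1)/2) mod 307 = 306, so (282/307) = -1.
d is a non-residue mod p, hence 307 remains inert in O_K.

inert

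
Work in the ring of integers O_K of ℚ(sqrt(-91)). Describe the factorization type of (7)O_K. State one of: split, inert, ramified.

Since -91 ≡ 1 mod 4, the ring of integers is ℤ[(1+√-91)/2] with discriminant -91.
disc(K) = -91 = 7·(-13), so p = 7 is ramified.

ramified — (7) = 𝔭²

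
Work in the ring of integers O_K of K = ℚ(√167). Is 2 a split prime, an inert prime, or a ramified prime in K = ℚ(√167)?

Since 167 ≢ 1 mod 4, the ring of integers is ℤ[√167] with discriminant 4·167 = 668.
2 divides disc(K) = 668, so 2 ramifies.

ramifies in O_K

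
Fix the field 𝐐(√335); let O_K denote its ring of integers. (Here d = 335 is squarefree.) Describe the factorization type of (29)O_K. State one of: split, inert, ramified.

335 mod 4 = 3, hence disc K = 4·335 = 1340 and O_K = ℤ[√335].
disc(K) = 1340 is not divisible by 29; 29 is unramified.
Legendre symbol by Euler's criterion: (335/29) ≡ 335^14 ≡ 1 (mod 29), i.e. (335/29) = 1.
(335/29) = 1, so 29 splits.

p splits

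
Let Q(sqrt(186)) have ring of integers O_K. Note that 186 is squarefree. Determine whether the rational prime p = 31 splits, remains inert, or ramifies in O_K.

ramified

186 mod 4 = 2, hence disc K = 4·186 = 744 and O_K = ℤ[√186].
31 divides disc(K) = 744, so 31 ramifies.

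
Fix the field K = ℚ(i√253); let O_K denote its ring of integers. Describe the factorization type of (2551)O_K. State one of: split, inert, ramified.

2551 remains inert

d = -253 ≡ 3 (mod 4), so O_K = ℤ[√-253] and disc(K) = 4d = -1012.
Since gcd(2551, -1012) = 1 the prime 2551 does not ramify.
Euler's criterion: (-253)^1275 mod 2551 = 2550. Thus (-253|2551) = -1.
Legendre symbol -1 ⇒ 2551 is inert.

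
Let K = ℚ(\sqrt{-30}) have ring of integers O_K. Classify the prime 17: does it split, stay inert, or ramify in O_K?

-30 mod 4 = 2, hence disc K = 4·(-30) = -120 and O_K = ℤ[√-30].
disc(K) = -120 is not divisible by 17; 17 is unramified.
Euler's criterion: (-30)^8 mod 17 = 1. Thus (-30|17) = 1.
d is a quadratic residue mod p, hence 17 splits in O_K.

p splits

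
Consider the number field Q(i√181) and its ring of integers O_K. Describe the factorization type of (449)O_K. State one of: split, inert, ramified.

-181 mod 4 = 3, hence disc K = 4·(-181) = -724 and O_K = ℤ[√-181].
449 ∤ -724, so 449 is unramified.
Compute (-181/449) via Euler: 268^((449-1)/2) mod 449 = 1, so (-181/449) = 1.
d is a quadratic residue mod p, hence 449 splits in O_K.

splits completely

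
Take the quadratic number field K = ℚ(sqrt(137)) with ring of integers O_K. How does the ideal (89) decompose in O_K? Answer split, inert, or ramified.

89 remains inert

137 mod 4 = 1, hence disc K = 137 and O_K = ℤ[(1+√137)/2].
89 ∤ 137, so 89 is unramified.
Legendre symbol by Euler's criterion: (137/89) ≡ 137^44 ≡ 88 (mod 89), i.e. (137/89) = -1.
d is a non-residue mod p, hence 89 remains inert in O_K.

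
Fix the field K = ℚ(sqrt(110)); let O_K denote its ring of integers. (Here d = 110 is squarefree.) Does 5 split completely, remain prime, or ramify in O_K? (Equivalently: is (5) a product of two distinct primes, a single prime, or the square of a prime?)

Since 110 ≢ 1 mod 4, the ring of integers is ℤ[√110] with discriminant 4·110 = 440.
5 divides disc(K) = 440, so 5 ramifies.

ramified — (5) = 𝔭²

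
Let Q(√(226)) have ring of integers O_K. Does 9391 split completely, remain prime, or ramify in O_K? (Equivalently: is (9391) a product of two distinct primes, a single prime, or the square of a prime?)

inert

Since 226 ≢ 1 mod 4, the ring of integers is ℤ[√226] with discriminant 4·226 = 904.
Since gcd(9391, 904) = 1 the prime 9391 does not ramify.
Legendre symbol by Euler's criterion: (226/9391) ≡ 226^4695 ≡ 9390 (mod 9391), i.e. (226/9391) = -1.
(226/9391) = -1, so 9391 is inert.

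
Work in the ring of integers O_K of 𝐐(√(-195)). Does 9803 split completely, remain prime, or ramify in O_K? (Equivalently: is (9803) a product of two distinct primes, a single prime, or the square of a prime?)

splits completely

d = -195 ≡ 1 (mod 4), so O_K = ℤ[(1+√-195)/2] and disc(K) = d = -195.
9803 ∤ -195, so 9803 is unramified.
Legendre symbol by Euler's criterion: (-195/9803) ≡ (-195)^4901 ≡ 1 (mod 9803), i.e. (-195/9803) = 1.
Legendre symbol 1 ⇒ 9803 is split.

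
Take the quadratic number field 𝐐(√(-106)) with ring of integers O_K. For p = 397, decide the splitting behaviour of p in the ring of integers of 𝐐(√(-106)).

d = -106 ≡ 2 (mod 4), so O_K = ℤ[√-106] and disc(K) = 4d = -424.
Since gcd(397, -424) = 1 the prime 397 does not ramify.
(-106/397) = 291^198 mod 397 = 1, giving Legendre symbol 1.
d is a quadratic residue mod p, hence 397 splits in O_K.

split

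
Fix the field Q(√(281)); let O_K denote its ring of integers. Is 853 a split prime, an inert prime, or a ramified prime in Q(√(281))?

Since 281 ≡ 1 mod 4, the ring of integers is ℤ[(1+√281)/2] with discriminant 281.
disc(K) = 281 is not divisible by 853; 853 is unramified.
Legendre symbol by Euler's criterion: (281/853) ≡ 281^426 ≡ 1 (mod 853), i.e. (281/853) = 1.
(281/853) = 1, so 853 splits.

split — (853) = 𝔭₁𝔭₂ with 𝔭₁ ≠ 𝔭₂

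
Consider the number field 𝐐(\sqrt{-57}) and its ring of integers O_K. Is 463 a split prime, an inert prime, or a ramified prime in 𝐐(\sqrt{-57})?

-57 mod 4 = 3, hence disc K = 4·(-57) = -228 and O_K = ℤ[√-57].
disc(K) = -228 is not divisible by 463; 463 is unramified.
(-57/463) = 406^231 mod 463 = 462, giving Legendre symbol -1.
(-57/463) = -1, so 463 is inert.

inert — (463) stays prime in O_K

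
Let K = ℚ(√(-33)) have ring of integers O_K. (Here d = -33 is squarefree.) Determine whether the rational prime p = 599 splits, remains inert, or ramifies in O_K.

Since -33 ≢ 1 mod 4, the ring of integers is ℤ[√-33] with discriminant 4·(-33) = -132.
Since gcd(599, -132) = 1 the prime 599 does not ramify.
(-33/599) = 566^299 mod 599 = 1, giving Legendre symbol 1.
d is a quadratic residue mod p, hence 599 splits in O_K.

splits completely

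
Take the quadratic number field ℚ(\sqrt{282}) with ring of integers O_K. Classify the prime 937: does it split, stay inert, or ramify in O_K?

inert

Since 282 ≢ 1 mod 4, the ring of integers is ℤ[√282] with discriminant 4·282 = 1128.
disc(K) = 1128 is not divisible by 937; 937 is unramified.
Compute (282/937) via Euler: 282^((937-1)/2) mod 937 = 936, so (282/937) = -1.
(282/937) = -1, so 937 is inert.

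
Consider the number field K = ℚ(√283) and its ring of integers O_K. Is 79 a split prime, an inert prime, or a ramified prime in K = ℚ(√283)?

79 splits in O_K

d = 283 ≡ 3 (mod 4), so O_K = ℤ[√283] and disc(K) = 4d = 1132.
79 ∤ 1132, so 79 is unramified.
Legendre symbol by Euler's criterion: (283/79) ≡ 283^39 ≡ 1 (mod 79), i.e. (283/79) = 1.
Legendre symbol 1 ⇒ 79 is split.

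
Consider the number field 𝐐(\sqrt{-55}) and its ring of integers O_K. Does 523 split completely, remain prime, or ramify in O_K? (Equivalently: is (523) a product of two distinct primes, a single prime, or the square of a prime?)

-55 mod 4 = 1, hence disc K = -55 and O_K = ℤ[(1+√-55)/2].
disc(K) = -55 is not divisible by 523; 523 is unramified.
(-55/523) = 468^261 mod 523 = 1, giving Legendre symbol 1.
(-55/523) = 1, so 523 splits.

p splits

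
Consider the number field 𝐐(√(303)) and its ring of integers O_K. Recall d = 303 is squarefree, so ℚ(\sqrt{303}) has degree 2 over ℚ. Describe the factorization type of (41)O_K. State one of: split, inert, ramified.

Since 303 ≢ 1 mod 4, the ring of integers is ℤ[√303] with discriminant 4·303 = 1212.
disc(K) = 1212 is not divisible by 41; 41 is unramified.
Euler's criterion: 303^20 mod 41 = 1. Thus (303|41) = 1.
Legendre symbol 1 ⇒ 41 is split.

41 splits in O_K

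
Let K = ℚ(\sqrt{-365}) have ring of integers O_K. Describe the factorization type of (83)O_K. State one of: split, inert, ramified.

p is inert

-365 mod 4 = 3, hence disc K = 4·(-365) = -1460 and O_K = ℤ[√-365].
disc(K) = -1460 is not divisible by 83; 83 is unramified.
(-365/83) = 50^41 mod 83 = 82, giving Legendre symbol -1.
Legendre symbol -1 ⇒ 83 is inert.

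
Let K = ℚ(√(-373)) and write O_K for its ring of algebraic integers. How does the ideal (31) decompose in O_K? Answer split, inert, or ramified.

inert

d = -373 ≡ 3 (mod 4), so O_K = ℤ[√-373] and disc(K) = 4d = -1492.
disc(K) = -1492 is not divisible by 31; 31 is unramified.
Compute (-373/31) via Euler: 30^((31-1)/2) mod 31 = 30, so (-373/31) = -1.
(-373/31) = -1, so 31 is inert.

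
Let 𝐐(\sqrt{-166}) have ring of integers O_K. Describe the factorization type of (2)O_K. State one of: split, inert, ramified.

ramifies in O_K

-166 mod 4 = 2, hence disc K = 4·(-166) = -664 and O_K = ℤ[√-166].
Ramification test: 2 | -664. The prime 2 ramifies in K.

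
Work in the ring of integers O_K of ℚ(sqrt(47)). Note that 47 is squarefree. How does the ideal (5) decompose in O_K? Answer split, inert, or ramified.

Since 47 ≢ 1 mod 4, the ring of integers is ℤ[√47] with discriminant 4·47 = 188.
Since gcd(5, 188) = 1 the prime 5 does not ramify.
(47/5) = 2^2 mod 5 = 4, giving Legendre symbol -1.
d is a non-residue mod p, hence 5 remains inert in O_K.

inert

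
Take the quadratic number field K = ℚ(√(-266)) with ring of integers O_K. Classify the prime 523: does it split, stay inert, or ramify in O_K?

split

-266 mod 4 = 2, hence disc K = 4·(-266) = -1064 and O_K = ℤ[√-266].
disc(K) = -1064 is not divisible by 523; 523 is unramified.
(-266/523) = 257^261 mod 523 = 1, giving Legendre symbol 1.
Legendre symbol 1 ⇒ 523 is split.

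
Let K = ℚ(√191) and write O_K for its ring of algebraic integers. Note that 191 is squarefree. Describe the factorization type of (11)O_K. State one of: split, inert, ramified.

splits completely

191 mod 4 = 3, hence disc K = 4·191 = 764 and O_K = ℤ[√191].
disc(K) = 764 is not divisible by 11; 11 is unramified.
(191/11) = 4^5 mod 11 = 1, giving Legendre symbol 1.
d is a quadratic residue mod p, hence 11 splits in O_K.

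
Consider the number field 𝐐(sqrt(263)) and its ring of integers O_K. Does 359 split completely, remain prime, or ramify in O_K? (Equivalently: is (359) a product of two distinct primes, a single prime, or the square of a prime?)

inert — (359) stays prime in O_K

Since 263 ≢ 1 mod 4, the ring of integers is ℤ[√263] with discriminant 4·263 = 1052.
359 ∤ 1052, so 359 is unramified.
Compute (263/359) via Euler: 263^((359-1)/2) mod 359 = 358, so (263/359) = -1.
(263/359) = -1, so 359 is inert.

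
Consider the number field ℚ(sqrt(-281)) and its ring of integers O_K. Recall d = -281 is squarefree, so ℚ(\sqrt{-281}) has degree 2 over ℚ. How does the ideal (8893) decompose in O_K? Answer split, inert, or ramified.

-281 mod 4 = 3, hence disc K = 4·(-281) = -1124 and O_K = ℤ[√-281].
8893 ∤ -1124, so 8893 is unramified.
Legendre symbol by Euler's criterion: (-281/8893) ≡ (-281)^4446 ≡ 8892 (mod 8893), i.e. (-281/8893) = -1.
(-281/8893) = -1, so 8893 is inert.

p is inert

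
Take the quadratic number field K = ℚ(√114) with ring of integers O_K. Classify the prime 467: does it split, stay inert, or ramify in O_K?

467 splits in O_K

114 mod 4 = 2, hence disc K = 4·114 = 456 and O_K = ℤ[√114].
467 ∤ 456, so 467 is unramified.
(114/467) = 114^233 mod 467 = 1, giving Legendre symbol 1.
Legendre symbol 1 ⇒ 467 is split.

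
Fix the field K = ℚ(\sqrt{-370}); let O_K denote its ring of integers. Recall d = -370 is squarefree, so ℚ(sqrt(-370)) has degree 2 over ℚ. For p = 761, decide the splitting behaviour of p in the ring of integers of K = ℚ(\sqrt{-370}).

Since -370 ≢ 1 mod 4, the ring of integers is ℤ[√-370] with discriminant 4·(-370) = -1480.
761 ∤ -1480, so 761 is unramified.
(-370/761) = 391^380 mod 761 = 1, giving Legendre symbol 1.
(-370/761) = 1, so 761 splits.

761 splits in O_K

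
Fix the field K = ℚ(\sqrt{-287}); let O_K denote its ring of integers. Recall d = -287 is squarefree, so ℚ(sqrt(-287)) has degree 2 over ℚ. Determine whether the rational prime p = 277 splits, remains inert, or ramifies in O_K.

Since -287 ≡ 1 mod 4, the ring of integers is ℤ[(1+√-287)/2] with discriminant -287.
Since gcd(277, -287) = 1 the prime 277 does not ramify.
(-287/277) = 267^138 mod 277 = 1, giving Legendre symbol 1.
(-287/277) = 1, so 277 splits.

splits completely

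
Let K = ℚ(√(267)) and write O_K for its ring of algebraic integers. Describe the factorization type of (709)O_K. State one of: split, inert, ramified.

d = 267 ≡ 3 (mod 4), so O_K = ℤ[√267] and disc(K) = 4d = 1068.
disc(K) = 1068 is not divisible by 709; 709 is unramified.
Compute (267/709) via Euler: 267^((709-1)/2) mod 709 = 708, so (267/709) = -1.
Legendre symbol -1 ⇒ 709 is inert.

remains prime (inert)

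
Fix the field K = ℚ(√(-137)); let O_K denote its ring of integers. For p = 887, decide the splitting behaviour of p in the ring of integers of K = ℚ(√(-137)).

887 remains inert

-137 mod 4 = 3, hence disc K = 4·(-137) = -548 and O_K = ℤ[√-137].
Since gcd(887, -548) = 1 the prime 887 does not ramify.
(-137/887) = 750^443 mod 887 = 886, giving Legendre symbol -1.
Legendre symbol -1 ⇒ 887 is inert.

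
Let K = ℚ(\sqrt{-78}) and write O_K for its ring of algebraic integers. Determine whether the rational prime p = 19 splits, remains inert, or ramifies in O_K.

-78 mod 4 = 2, hence disc K = 4·(-78) = -312 and O_K = ℤ[√-78].
19 ∤ -312, so 19 is unramified.
Compute (-78/19) via Euler: 17^((19-1)/2) mod 19 = 1, so (-78/19) = 1.
Legendre symbol 1 ⇒ 19 is split.

split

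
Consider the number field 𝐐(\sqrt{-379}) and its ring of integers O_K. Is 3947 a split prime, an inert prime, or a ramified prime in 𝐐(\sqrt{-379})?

Since -379 ≡ 1 mod 4, the ring of integers is ℤ[(1+√-379)/2] with discriminant -379.
3947 ∤ -379, so 3947 is unramified.
Euler's criterion: (-379)^1973 mod 3947 = 3946. Thus (-379|3947) = -1.
d is a non-residue mod p, hence 3947 remains inert in O_K.

remains prime (inert)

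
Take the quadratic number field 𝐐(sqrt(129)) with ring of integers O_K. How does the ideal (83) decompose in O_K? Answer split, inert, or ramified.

p is inert

d = 129 ≡ 1 (mod 4), so O_K = ℤ[(1+√129)/2] and disc(K) = d = 129.
Since gcd(83, 129) = 1 the prime 83 does not ramify.
Legendre symbol by Euler's criterion: (129/83) ≡ 129^41 ≡ 82 (mod 83), i.e. (129/83) = -1.
Legendre symbol -1 ⇒ 83 is inert.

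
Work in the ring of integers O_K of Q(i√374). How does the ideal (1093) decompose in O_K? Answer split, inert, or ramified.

Since -374 ≢ 1 mod 4, the ring of integers is ℤ[√-374] with discriminant 4·(-374) = -1496.
Since gcd(1093, -1496) = 1 the prime 1093 does not ramify.
Legendre symbol by Euler's criterion: (-374/1093) ≡ (-374)^546 ≡ 1 (mod 1093), i.e. (-374/1093) = 1.
Legendre symbol 1 ⇒ 1093 is split.

1093 splits in O_K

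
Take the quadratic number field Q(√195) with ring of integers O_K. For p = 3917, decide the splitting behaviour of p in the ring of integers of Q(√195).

splits completely

195 mod 4 = 3, hence disc K = 4·195 = 780 and O_K = ℤ[√195].
3917 ∤ 780, so 3917 is unramified.
Legendre symbol by Euler's criterion: (195/3917) ≡ 195^1958 ≡ 1 (mod 3917), i.e. (195/3917) = 1.
Legendre symbol 1 ⇒ 3917 is split.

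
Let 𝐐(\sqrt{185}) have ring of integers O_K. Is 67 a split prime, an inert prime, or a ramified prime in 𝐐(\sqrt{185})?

185 mod 4 = 1, hence disc K = 185 and O_K = ℤ[(1+√185)/2].
disc(K) = 185 is not divisible by 67; 67 is unramified.
Compute (185/67) via Euler: 51^((67-1)/2) mod 67 = 66, so (185/67) = -1.
Legendre symbol -1 ⇒ 67 is inert.

inert — (67) stays prime in O_K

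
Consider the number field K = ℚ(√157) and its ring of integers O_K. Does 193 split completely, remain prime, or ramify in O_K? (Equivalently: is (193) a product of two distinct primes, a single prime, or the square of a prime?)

Since 157 ≡ 1 mod 4, the ring of integers is ℤ[(1+√157)/2] with discriminant 157.
disc(K) = 157 is not divisible by 193; 193 is unramified.
Legendre symbol by Euler's criterion: (157/193) ≡ 157^96 ≡ 1 (mod 193), i.e. (157/193) = 1.
d is a quadratic residue mod p, hence 193 splits in O_K.

193 splits in O_K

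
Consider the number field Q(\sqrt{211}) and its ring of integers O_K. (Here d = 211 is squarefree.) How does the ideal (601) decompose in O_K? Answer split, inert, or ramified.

211 mod 4 = 3, hence disc K = 4·211 = 844 and O_K = ℤ[√211].
601 ∤ 844, so 601 is unramified.
Euler's criterion: 211^300 mod 601 = 1. Thus (211|601) = 1.
(211/601) = 1, so 601 splits.

split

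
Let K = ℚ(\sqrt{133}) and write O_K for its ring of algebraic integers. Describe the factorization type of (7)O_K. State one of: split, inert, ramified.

Since 133 ≡ 1 mod 4, the ring of integers is ℤ[(1+√133)/2] with discriminant 133.
7 divides disc(K) = 133, so 7 ramifies.

ramified — (7) = 𝔭²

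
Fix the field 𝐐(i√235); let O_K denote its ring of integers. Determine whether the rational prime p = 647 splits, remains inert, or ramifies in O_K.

remains prime (inert)

-235 mod 4 = 1, hence disc K = -235 and O_K = ℤ[(1+√-235)/2].
647 ∤ -235, so 647 is unramified.
(-235/647) = 412^323 mod 647 = 646, giving Legendre symbol -1.
d is a non-residue mod p, hence 647 remains inert in O_K.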